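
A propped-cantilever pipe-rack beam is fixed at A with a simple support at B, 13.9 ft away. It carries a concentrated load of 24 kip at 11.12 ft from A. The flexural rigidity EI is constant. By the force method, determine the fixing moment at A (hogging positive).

Remove the prop at B; the released (primary) structure is a cantilever built in at A.
Downward deflection at the released point B due to the loads:
  point load 24 at a = 11.12: Pa²(3L − a)/(6EI) = 15125/EI
Flexibility coefficient — unit upward force at B: δ_{BB} = L³/(3EI) = 895.2/EI.
The prop prevents deflection at B: R_B = δ_0/δ_{BB} = 15125/895.2 = 16.9 kip.
Moment equilibrium about A: M_A = Σ(load moments about A) − R_B·L = 266.9 − 16.9×13.9 = 32.03 kip·ft.

M_A = 32.03 kip·ft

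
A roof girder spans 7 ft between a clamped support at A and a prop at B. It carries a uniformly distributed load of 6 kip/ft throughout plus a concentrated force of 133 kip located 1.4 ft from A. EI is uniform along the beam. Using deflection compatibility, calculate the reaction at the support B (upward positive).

R_B = 23.2 kip

Take the reaction at B as the redundant and release it; the primary structure is a cantilever fixed at A.
Deflection at B on the released cantilever, summing each load's contribution:
  UDL 6: wL⁴/(8EI) = 1801/EI
  point load 133 at a = 1.4: Pa²(3L − a)/(6EI) = 851.6/EI
  δ_0 = 2652/EI
Tip deflection under a unit load at B: L³/(3EI) = 114.3/EI.
Compatibility at B: δ_0 − R_B·δ_{BB} = 0, so R_B = 2652/114.3 = 23.2 kip.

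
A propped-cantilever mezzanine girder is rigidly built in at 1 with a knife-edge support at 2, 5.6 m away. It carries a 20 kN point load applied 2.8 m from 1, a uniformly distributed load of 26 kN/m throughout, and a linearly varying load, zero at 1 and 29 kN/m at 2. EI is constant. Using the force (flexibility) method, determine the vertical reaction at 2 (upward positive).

Take the reaction at 2 as the redundant and release it; the primary structure is a cantilever fixed at 1.
Deflection at 2 on the released cantilever, summing each load's contribution:
  point load 20 at a = 2.8: Pa²(3L − a)/(6EI) = 365.9/EI
  UDL 26: wL⁴/(8EI) = 3196/EI
  triangular load, peak 29 at the free end: 11w₀L⁴/(120EI) = 2614/EI
  δ_0 = 6176/EI
Tip deflection under a unit load at 2: L³/(3EI) = 58.54/EI.
The prop prevents deflection at 2: R_2 = δ_0/δ_{22} = 6176/58.54 = 105.5 kN.

R_2 = 105.5 kN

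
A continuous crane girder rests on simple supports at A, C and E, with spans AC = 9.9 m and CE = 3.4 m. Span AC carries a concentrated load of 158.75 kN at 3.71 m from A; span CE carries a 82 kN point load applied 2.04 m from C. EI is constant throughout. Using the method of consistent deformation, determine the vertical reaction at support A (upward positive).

Release continuity at C by inserting a hinge; the redundant is the internal moment M_C. The primary structure is two simply-supported spans AC and CE.
Rotations at C on the released spans (each span's end-slope, ×1/EI):
  span AC: point load 158.75 at a = 3.71: Pab(L + a)/(6LEI) = 835.3/EI
  span CE: point load 82 at a = 2.04: Pab(L + b)/(6LEI) = 53.08/EI
  relative rotation θ_0 = (835.3 + 53.08)/EI = 888.4/EI
A unit hogging moment at C produces rotation L₁/(3EI) + L₂/(3EI) = 4.433/EI.
Slope continuity at C: θ_0 = M_C·4.433/EI, so M_C = 888.4/4.433 = 200.4 kN·m (hogging).
Span AC, ΣM about A with M_C applied at C: R_C^{AC}·9.9 = 589 + 200.4, so R_C^{AC} = 79.73 kN and R_A = 158.8 − 79.73 = 79.02 kN.

R_A = 79.02 kN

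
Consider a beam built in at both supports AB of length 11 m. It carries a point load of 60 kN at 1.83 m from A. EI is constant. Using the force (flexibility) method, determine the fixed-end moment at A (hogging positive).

M_A = 76.31 kN·m

Release both end moments; the primary structure is a simply-supported span AB with redundants M_A and M_B.
Simple-span end rotations at A and B under the given loads:
  at A: point load 60 at a = 1.83: Pab(L + b)/(6LEI) = 307.7/EI
  at B: point load 60 at a = 1.83: Pab(L + a)/(6LEI) = 195.7/EI
  θ_A0 = 307.7/EI,  θ_B0 = 195.7/EI
Flexibility coefficients: a unit moment at one end gives L/(3EI) there and L/(6EI) at the far end, so f₁₁ = f₂₂ = 3.667/EI and f₁₂ = f₂₁ = 1.833/EI.
Compatibility — zero rotation at each built-in end:
  3.667 M_A + 1.833 M_B = 307.7
  1.833 M_A + 3.667 M_B = 195.7
Solving the pair gives M_A = 76.31 kN·m and M_B = 15.23 kN·m (hogging).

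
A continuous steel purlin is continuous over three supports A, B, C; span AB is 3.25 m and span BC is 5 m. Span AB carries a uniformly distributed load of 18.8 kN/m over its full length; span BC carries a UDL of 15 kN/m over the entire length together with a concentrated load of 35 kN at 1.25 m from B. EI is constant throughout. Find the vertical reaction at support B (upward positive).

Release continuity at B by inserting a hinge; the redundant is the internal moment M_B. The primary structure is two simply-supported spans AB and BC.
Discontinuity in slope at B on the released structure — sum the simple-span end rotations:
  span AB: UDL 18.8: wL³/(24EI) = 26.89/EI
  span BC: UDL 15: wL³/(24EI) = 78.12/EI
  span BC: point load 35 at a = 1.25: Pab(L + b)/(6LEI) = 47.85/EI
  relative rotation θ_0 = (26.89 + 126)/EI = 152.9/EI
A unit hogging moment at B produces rotation L₁/(3EI) + L₂/(3EI) = 2.75/EI.
Slope continuity at B: θ_0 = M_B·2.75/EI, so M_B = 152.9/2.75 = 55.59 kN·m (hogging).
Span AB, ΣM about A with M_B applied at B: R_B^{AB}·3.25 = 99.29 + 55.59, so R_B^{AB} = 47.65 kN and R_A = 61.1 − 47.65 = 13.45 kN.
Span BC, ΣM about C: R_B^{BC}·5 = 318.8 + 55.59, so R_B^{BC} = 74.87 kN and R_C = 110 − 74.87 = 35.13 kN.
R_B = 47.65 + 74.87 = 122.5 kN.

R_B = 122.5 kN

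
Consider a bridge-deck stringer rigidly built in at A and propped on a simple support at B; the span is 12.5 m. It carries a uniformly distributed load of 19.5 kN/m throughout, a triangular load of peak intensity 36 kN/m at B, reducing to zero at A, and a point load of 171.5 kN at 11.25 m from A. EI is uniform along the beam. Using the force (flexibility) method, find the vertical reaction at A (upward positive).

R_A = 279.2 kN

Remove the prop at B; the released (primary) structure is a cantilever built in at A.
Primary-structure tip deflection at B by superposition:
  UDL 19.5: wL⁴/(8EI) = 59509/EI
  triangular load, peak 36 at the free end: 11w₀L⁴/(120EI) = 80566/EI
  point load 171.5 at a = 11.25: Pa²(3L − a)/(6EI) = 94961/EI
  δ_0 = 235037/EI
Tip deflection under a unit load at B: L³/(3EI) = 651/EI.
The prop prevents deflection at B: R_B = δ_0/δ_{BB} = 235037/651 = 361 kN.
Vertical equilibrium: R_A = ΣP − R_B = 640.2 − 361 = 279.2 kN.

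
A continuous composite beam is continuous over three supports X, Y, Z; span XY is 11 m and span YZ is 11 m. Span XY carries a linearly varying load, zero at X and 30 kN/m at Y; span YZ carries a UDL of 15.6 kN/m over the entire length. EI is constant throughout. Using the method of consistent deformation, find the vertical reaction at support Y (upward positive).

R_Y = 239.2 kN

Release continuity at Y by inserting a hinge; the redundant is the internal moment M_Y. The primary structure is two simply-supported spans XY and YZ.
End slopes at the hinge Y, treating each span as simply supported:
  span XY: triangular load, peak 30: w₀L³/(45EI) = 887.3/EI
  span YZ: UDL 15.6: wL³/(24EI) = 865.1/EI
  relative rotation θ_0 = (887.3 + 865.1)/EI = 1752/EI
A unit hogging moment at Y produces rotation L₁/(3EI) + L₂/(3EI) = 7.333/EI.
Compatibility: M_Y·(L₁+L₂)/(3EI) = θ_0, giving M_Y = 239 kN·m (hogging).
Span XY, ΣM about X with M_Y applied at Y: R_Y^{XY}·11 = 1210 + 239, so R_Y^{XY} = 131.7 kN and R_X = 165 − 131.7 = 33.27 kN.
Span YZ, ΣM about Z: R_Y^{YZ}·11 = 943.8 + 239, so R_Y^{YZ} = 107.5 kN and R_Z = 171.6 − 107.5 = 64.08 kN.
R_Y = 131.7 + 107.5 = 239.2 kN.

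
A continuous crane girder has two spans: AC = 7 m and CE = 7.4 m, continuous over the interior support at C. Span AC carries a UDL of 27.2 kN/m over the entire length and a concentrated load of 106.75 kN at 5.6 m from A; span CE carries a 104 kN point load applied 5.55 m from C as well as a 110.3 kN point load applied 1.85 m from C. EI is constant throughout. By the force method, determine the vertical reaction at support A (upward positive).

R_A = 81.06 kN

Take M_C as the redundant. Released structure: two simple spans AC and CE with a hinge at C.
Rotations at C on the released spans (each span's end-slope, ×1/EI):
  span AC: UDL 27.2: wL³/(24EI) = 388.7/EI
  span AC: point load 106.75 at a = 5.6: Pab(L + a)/(6LEI) = 251.1/EI
  span CE: point load 104 at a = 5.55: Pab(L + b)/(6LEI) = 222.5/EI
  span CE: point load 110.3 at a = 1.85: Pab(L + b)/(6LEI) = 330.3/EI
  relative rotation θ_0 = (639.8 + 552.8)/EI = 1193/EI
A unit hogging moment at C produces rotation L₁/(3EI) + L₂/(3EI) = 4.8/EI.
Slope continuity at C: θ_0 = M_C·4.8/EI, so M_C = 1193/4.8 = 248.5 kN·m (hogging).
Span AC, ΣM about A with M_C applied at C: R_C^{AC}·7 = 1264 + 248.5, so R_C^{AC} = 216.1 kN and R_A = 297.1 − 216.1 = 81.06 kN.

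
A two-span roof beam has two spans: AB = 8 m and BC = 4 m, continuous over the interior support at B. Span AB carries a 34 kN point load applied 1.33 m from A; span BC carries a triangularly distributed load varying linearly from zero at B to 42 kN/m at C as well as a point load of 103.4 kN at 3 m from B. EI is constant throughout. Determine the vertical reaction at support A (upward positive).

R_A = 22.86 kN

Insert a hinge at B; M_B is the redundant, and each span becomes simply supported.
Rotations at B on the released spans (each span's end-slope, ×1/EI):
  span AB: point load 34 at a = 1.33: Pab(L + a)/(6LEI) = 58.63/EI
  span BC: triangular load, peak 42: 7w₀L³/(360EI) = 52.27/EI
  span BC: point load 103.4 at a = 3: Pab(L + b)/(6LEI) = 64.62/EI
  relative rotation θ_0 = (58.63 + 116.9)/EI = 175.5/EI
A unit hogging moment at B produces rotation L₁/(3EI) + L₂/(3EI) = 4/EI.
Slope continuity at B: θ_0 = M_B·4/EI, so M_B = 175.5/4 = 43.88 kN·m (hogging).
Span AB, ΣM about A with M_B applied at B: R_B^{AB}·8 = 45.22 + 43.88, so R_B^{AB} = 11.14 kN and R_A = 34 − 11.14 = 22.86 kN.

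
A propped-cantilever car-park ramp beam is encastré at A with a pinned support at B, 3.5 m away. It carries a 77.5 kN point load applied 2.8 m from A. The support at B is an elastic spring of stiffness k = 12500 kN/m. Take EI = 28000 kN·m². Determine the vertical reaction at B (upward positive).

Choose R_B as the redundant. The primary structure is the cantilever fixed at A.
Deflection at B on the released cantilever, summing each load's contribution:
  point load 77.5 at a = 2.8: Pa²(3L − a)/(6EI) = 779.8/EI
Tip deflection under a unit load at B: L³/(3EI) = 14.29/EI.
With EI = 28000 kN·m²: δ_0 = 0.027848 m and δ_{BB} = 0.00051 m/kN.
Compatibility — the spring shortens by R_B/k under the reaction it provides: δ_0 − R_B·δ_{BB} = R_B/k. With 1/k = 0.00008 m/kN, R_B = δ_0 / (δ_{BB} + 1/k) = 0.027848 / (0.00051 + 0.00008) = 47.17 kN.

R_B = 47.17 kN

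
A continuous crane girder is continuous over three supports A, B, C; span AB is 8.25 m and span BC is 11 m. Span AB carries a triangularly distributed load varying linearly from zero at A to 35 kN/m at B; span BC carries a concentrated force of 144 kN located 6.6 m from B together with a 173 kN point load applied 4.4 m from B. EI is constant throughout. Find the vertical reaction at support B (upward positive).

Insert a hinge at B; M_B is the redundant, and each span becomes simply supported.
Discontinuity in slope at B on the released structure — sum the simple-span end rotations:
  span AB: triangular load, peak 35: w₀L³/(45EI) = 436.7/EI
  span BC: point load 144 at a = 6.6: Pab(L + b)/(6LEI) = 975.7/EI
  span BC: point load 173 at a = 4.4: Pab(L + b)/(6LEI) = 1340/EI
  relative rotation θ_0 = (436.7 + 2315)/EI = 2752/EI
A unit hogging moment at B produces rotation L₁/(3EI) + L₂/(3EI) = 6.417/EI.
Slope continuity at B: θ_0 = M_B·6.417/EI, so M_B = 2752/6.417 = 428.9 kN·m (hogging).
Span AB, ΣM about A with M_B applied at B: R_B^{AB}·8.25 = 794.1 + 428.9, so R_B^{AB} = 148.2 kN and R_A = 144.4 − 148.2 = -3.864 kN.
Span BC, ΣM about C: R_B^{BC}·11 = 1775 + 428.9, so R_B^{BC} = 200.4 kN and R_C = 317 − 200.4 = 116.6 kN.
R_B = 148.2 + 200.4 = 348.6 kN.

R_B = 348.6 kN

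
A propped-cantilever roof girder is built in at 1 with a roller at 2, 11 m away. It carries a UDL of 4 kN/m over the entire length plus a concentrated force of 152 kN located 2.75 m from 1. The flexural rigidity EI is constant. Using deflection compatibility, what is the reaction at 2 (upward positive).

Choose R_2 as the redundant. The primary structure is the cantilever fixed at 1.
Deflection at 2 on the released cantilever, summing each load's contribution:
  UDL 4: wL⁴/(8EI) = 7320/EI
  point load 152 at a = 2.75: Pa²(3L − a)/(6EI) = 5795/EI
  δ_0 = 13116/EI
Tip deflection under a unit load at 2: L³/(3EI) = 443.7/EI.
Compatibility at 2: δ_0 − R_2·δ_{22} = 0, so R_2 = 13116/443.7 = 29.56 kN.

R_2 = 29.56 kN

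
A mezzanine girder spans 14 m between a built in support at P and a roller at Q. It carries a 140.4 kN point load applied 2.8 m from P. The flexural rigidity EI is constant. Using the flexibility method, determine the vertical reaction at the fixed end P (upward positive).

Release the roller at Q. Primary structure: cantilever fixed at P.
Free-end deflection of the primary structure under the applied loading (downward +):
  point load 140.4 at a = 2.8: Pa²(3L − a)/(6EI) = 7191/EI
Flexibility coefficient — unit upward force at Q: δ_{QQ} = L³/(3EI) = 914.7/EI.
Compatibility at Q: δ_0 − R_Q·δ_{QQ} = 0, so R_Q = 7191/914.7 = 7.862 kN.
Vertical equilibrium: R_P = ΣP − R_Q = 140.4 − 7.862 = 132.5 kN.

R_P = 132.5 kN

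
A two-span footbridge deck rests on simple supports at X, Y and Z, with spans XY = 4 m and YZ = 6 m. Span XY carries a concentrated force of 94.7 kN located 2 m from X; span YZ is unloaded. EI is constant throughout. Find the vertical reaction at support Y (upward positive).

Take M_Y as the redundant. Released structure: two simple spans XY and YZ with a hinge at Y.
End slopes at the hinge Y, treating each span as simply supported:
  span XY: point load 94.7 at a = 2: Pab(L + a)/(6LEI) = 94.7/EI
  relative rotation θ_0 = (94.7 + 0)/EI = 94.7/EI
A unit hogging moment at Y produces rotation L₁/(3EI) + L₂/(3EI) = 3.333/EI.
Slope continuity at Y: θ_0 = M_Y·3.333/EI, so M_Y = 94.7/3.333 = 28.41 kN·m (hogging).
Span XY, ΣM about X with M_Y applied at Y: R_Y^{XY}·4 = 189.4 + 28.41, so R_Y^{XY} = 54.45 kN and R_X = 94.7 − 54.45 = 40.25 kN.
Span YZ, ΣM about Z: R_Y^{YZ}·6 = 0 + 28.41, so R_Y^{YZ} = 4.735 kN and R_Z = 0 − 4.735 = -4.735 kN.
R_Y = 54.45 + 4.735 = 59.19 kN.

R_Y = 59.19 kN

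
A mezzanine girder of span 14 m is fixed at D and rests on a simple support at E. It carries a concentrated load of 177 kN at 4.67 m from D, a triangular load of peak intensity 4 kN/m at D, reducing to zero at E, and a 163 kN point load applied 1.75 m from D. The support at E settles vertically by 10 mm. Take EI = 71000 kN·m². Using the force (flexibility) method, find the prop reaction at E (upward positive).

Release the roller at E. Primary structure: cantilever fixed at D.
Downward deflection at the released point E due to the loads:
  point load 177 at a = 4.67: Pa²(3L − a)/(6EI) = 24017/EI
  triangular load, peak 4 at the fixed end: w₀L⁴/(30EI) = 5122/EI
  point load 163 at a = 1.75: Pa²(3L − a)/(6EI) = 3349/EI
  δ_0 = 32488/EI
Tip deflection under a unit load at E: L³/(3EI) = 914.7/EI.
With EI = 71000 kN·m²: δ_0 = 0.45757 m and δ_{EE} = 0.012883 m/kN.
Compatibility — the beam at E must follow the support down by 0.01 m: δ_0 − R_E·δ_{EE} = 0.01, so R_E = (0.45757 − 0.01)/0.012883 = 34.74 kN.

R_E = 34.74 kN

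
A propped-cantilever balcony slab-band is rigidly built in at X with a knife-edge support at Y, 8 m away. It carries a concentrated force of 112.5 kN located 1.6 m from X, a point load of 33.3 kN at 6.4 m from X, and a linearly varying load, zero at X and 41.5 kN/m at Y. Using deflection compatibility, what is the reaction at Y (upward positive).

R_Y = 121 kN

Release the roller at Y. Primary structure: cantilever fixed at X.
Deflection at Y on the released cantilever, summing each load's contribution:
  point load 112.5 at a = 1.6: Pa²(3L − a)/(6EI) = 1075/EI
  point load 33.3 at a = 6.4: Pa²(3L − a)/(6EI) = 4001/EI
  triangular load, peak 41.5 at the free end: 11w₀L⁴/(120EI) = 15582/EI
  δ_0 = 20658/EI
Tip deflection under a unit load at Y: L³/(3EI) = 170.7/EI.
The prop prevents deflection at Y: R_Y = δ_0/δ_{YY} = 20658/170.7 = 121 kN.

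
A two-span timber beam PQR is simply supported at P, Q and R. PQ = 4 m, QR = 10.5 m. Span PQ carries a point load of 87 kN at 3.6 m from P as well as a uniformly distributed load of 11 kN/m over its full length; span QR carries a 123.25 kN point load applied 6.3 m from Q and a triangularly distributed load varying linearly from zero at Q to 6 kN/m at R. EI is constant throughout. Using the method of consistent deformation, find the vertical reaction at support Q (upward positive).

R_Q = 229 kN

Insert a hinge at Q; M_Q is the redundant, and each span becomes simply supported.
End slopes at the hinge Q, treating each span as simply supported:
  span PQ: point load 87 at a = 3.6: Pab(L + a)/(6LEI) = 39.67/EI
  span PQ: UDL 11: wL³/(24EI) = 29.33/EI
  span QR: point load 123.25 at a = 6.3: Pab(L + b)/(6LEI) = 760.9/EI
  span QR: triangular load, peak 6: 7w₀L³/(360EI) = 135.1/EI
  relative rotation θ_0 = (69.01 + 896)/EI = 965/EI
A unit hogging moment at Q produces rotation L₁/(3EI) + L₂/(3EI) = 4.833/EI.
Slope continuity at Q: θ_0 = M_Q·4.833/EI, so M_Q = 965/4.833 = 199.7 kN·m (hogging).
Span PQ, ΣM about P with M_Q applied at Q: R_Q^{PQ}·4 = 401.2 + 199.7, so R_Q^{PQ} = 150.2 kN and R_P = 131 − 150.2 = -19.21 kN.
Span QR, ΣM about R: R_Q^{QR}·10.5 = 627.9 + 199.7, so R_Q^{QR} = 78.81 kN and R_R = 154.8 − 78.81 = 75.94 kN.
R_Q = 150.2 + 78.81 = 229 kN.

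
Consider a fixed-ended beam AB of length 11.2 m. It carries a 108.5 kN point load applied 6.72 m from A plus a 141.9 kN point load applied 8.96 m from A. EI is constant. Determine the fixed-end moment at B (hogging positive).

M_B = 378.4 kN·m

Take the two fixed-end moments M_A, M_B as redundants; the released structure is the simple span AB.
Simple-span end rotations at A and B under the given loads:
  at A: point load 108.5 at a = 6.72: Pab(L + b)/(6LEI) = 762.2/EI
  at B: point load 108.5 at a = 6.72: Pab(L + a)/(6LEI) = 871.1/EI
  at A: point load 141.9 at a = 8.96: Pab(L + b)/(6LEI) = 569.6/EI
  at B: point load 141.9 at a = 8.96: Pab(L + a)/(6LEI) = 854.4/EI
  θ_A0 = 1332/EI,  θ_B0 = 1725/EI
Flexibility coefficients: a unit moment at one end gives L/(3EI) there and L/(6EI) at the far end, so f₁₁ = f₂₂ = 3.733/EI and f₁₂ = f₂₁ = 1.867/EI.
Compatibility — zero rotation at each built-in end:
  3.733 M_A + 1.867 M_B = 1332
  1.867 M_A + 3.733 M_B = 1725
Solving the pair gives M_A = 167.5 kN·m and M_B = 378.4 kN·m (hogging).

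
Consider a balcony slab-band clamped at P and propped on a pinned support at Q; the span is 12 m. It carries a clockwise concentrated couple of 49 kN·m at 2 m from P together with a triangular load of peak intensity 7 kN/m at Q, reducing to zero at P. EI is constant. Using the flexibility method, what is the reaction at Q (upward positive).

R_Q = 24.97 kN

Choose R_Q as the redundant. The primary structure is the cantilever fixed at P.
Downward deflection at the released point Q due to the loads:
  clockwise couple 49 at a = 2: M₀a(2L − a)/(2EI) = 1078/EI
  triangular load, peak 7 at the free end: 11w₀L⁴/(120EI) = 13306/EI
  δ_0 = 14384/EI
Flexibility coefficient — unit upward force at Q: δ_{QQ} = L³/(3EI) = 576/EI.
Compatibility at Q: δ_0 − R_Q·δ_{QQ} = 0, so R_Q = 14384/576 = 24.97 kN.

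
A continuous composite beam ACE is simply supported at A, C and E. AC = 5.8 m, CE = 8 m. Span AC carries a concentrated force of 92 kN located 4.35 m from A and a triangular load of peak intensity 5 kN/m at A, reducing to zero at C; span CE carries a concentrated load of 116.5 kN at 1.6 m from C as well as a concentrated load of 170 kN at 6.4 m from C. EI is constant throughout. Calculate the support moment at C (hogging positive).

Release continuity at C by inserting a hinge; the redundant is the internal moment M_C. The primary structure is two simply-supported spans AC and CE.
Discontinuity in slope at C on the released structure — sum the simple-span end rotations:
  span AC: point load 92 at a = 4.35: Pab(L + a)/(6LEI) = 169.3/EI
  span AC: triangular load, peak 5: 7w₀L³/(360EI) = 18.97/EI
  span CE: point load 116.5 at a = 1.6: Pab(L + b)/(6LEI) = 357.9/EI
  span CE: point load 170 at a = 6.4: Pab(L + b)/(6LEI) = 348.2/EI
  relative rotation θ_0 = (188.2 + 706)/EI = 894.3/EI
A unit hogging moment at C produces rotation L₁/(3EI) + L₂/(3EI) = 4.6/EI.
Compatibility: M_C·(L₁+L₂)/(3EI) = θ_0, giving M_C = 194.4 kN·m (hogging).

M_C = 194.4 kN·m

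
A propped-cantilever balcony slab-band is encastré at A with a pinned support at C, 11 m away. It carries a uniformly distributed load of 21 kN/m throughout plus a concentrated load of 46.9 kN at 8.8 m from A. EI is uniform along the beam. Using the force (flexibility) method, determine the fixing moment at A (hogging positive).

Choose R_C as the redundant. The primary structure is the cantilever fixed at A.
Primary-structure tip deflection at C by superposition:
  UDL 21: wL⁴/(8EI) = 38433/EI
  point load 46.9 at a = 8.8: Pa²(3L − a)/(6EI) = 14649/EI
  δ_0 = 53081/EI
Flexibility coefficient — unit upward force at C: δ_{CC} = L³/(3EI) = 443.7/EI.
Compatibility at C: δ_0 − R_C·δ_{CC} = 0, so R_C = 53081/443.7 = 119.6 kN.
Moment equilibrium about A: M_A = Σ(load moments about A) − R_C·L = 1683 − 119.6×11 = 367.2 kN·m.

M_A = 367.2 kN·m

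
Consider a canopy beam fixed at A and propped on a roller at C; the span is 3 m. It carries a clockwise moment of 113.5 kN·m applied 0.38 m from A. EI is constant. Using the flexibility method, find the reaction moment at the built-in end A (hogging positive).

M_A = 73.1 kN·m

Take the reaction at C as the redundant and release it; the primary structure is a cantilever fixed at A.
Free-end deflection of the primary structure under the applied loading (downward +):
  clockwise couple 113.5 at a = 0.38: M₀a(2L − a)/(2EI) = 121.2/EI
Tip deflection under a unit load at C: L³/(3EI) = 9/EI.
The prop prevents deflection at C: R_C = δ_0/δ_{CC} = 121.2/9 = 13.47 kN.
Moment equilibrium about A: M_A = Σ(load moments about A) − R_C·L = 113.5 − 13.47×3 = 73.1 kN·m.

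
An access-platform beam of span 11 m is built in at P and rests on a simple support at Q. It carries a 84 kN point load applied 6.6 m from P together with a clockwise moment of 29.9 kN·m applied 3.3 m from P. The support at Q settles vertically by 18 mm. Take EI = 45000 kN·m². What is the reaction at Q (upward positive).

R_Q = 36.54 kN

Release the roller at Q. Primary structure: cantilever fixed at P.
Deflection at Q on the released cantilever, summing each load's contribution:
  point load 84 at a = 6.6: Pa²(3L − a)/(6EI) = 16100/EI
  clockwise couple 29.9 at a = 3.3: M₀a(2L − a)/(2EI) = 922.6/EI
  δ_0 = 17022/EI
Flexibility coefficient — unit upward force at Q: δ_{QQ} = L³/(3EI) = 443.7/EI.
With EI = 45000 kN·m²: δ_0 = 0.37827 m and δ_{QQ} = 0.009859 m/kN.
Compatibility — the beam at Q must follow the support down by 0.018 m: δ_0 − R_Q·δ_{QQ} = 0.018, so R_Q = (0.37827 − 0.018)/0.009859 = 36.54 kN.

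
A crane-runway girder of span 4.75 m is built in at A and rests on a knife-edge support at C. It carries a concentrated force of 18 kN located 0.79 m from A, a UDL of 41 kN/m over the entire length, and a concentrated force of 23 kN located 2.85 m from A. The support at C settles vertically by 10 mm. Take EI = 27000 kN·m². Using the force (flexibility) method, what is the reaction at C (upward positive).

R_C = 76.11 kN

Release the roller at C. Primary structure: cantilever fixed at A.
Primary-structure tip deflection at C by superposition:
  point load 18 at a = 0.79: Pa²(3L − a)/(6EI) = 25.2/EI
  UDL 41: wL⁴/(8EI) = 2609/EI
  point load 23 at a = 2.85: Pa²(3L − a)/(6EI) = 355/EI
  δ_0 = 2989/EI
Tip deflection under a unit load at C: L³/(3EI) = 35.72/EI.
With EI = 27000 kN·m²: δ_0 = 0.11071 m and δ_{CC} = 0.001323 m/kN.
Compatibility — the beam at C must follow the support down by 0.01 m: δ_0 − R_C·δ_{CC} = 0.01, so R_C = (0.11071 − 0.01)/0.001323 = 76.11 kN.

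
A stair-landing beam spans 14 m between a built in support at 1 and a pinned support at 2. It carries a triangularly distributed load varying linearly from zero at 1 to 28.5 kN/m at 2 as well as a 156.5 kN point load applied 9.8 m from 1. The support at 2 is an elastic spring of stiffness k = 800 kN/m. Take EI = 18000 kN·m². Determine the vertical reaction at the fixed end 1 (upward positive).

Take the reaction at 2 as the redundant and release it; the primary structure is a cantilever fixed at 1.
Deflection at 2 on the released cantilever, summing each load's contribution:
  triangular load, peak 28.5 at the free end: 11w₀L⁴/(120EI) = 100362/EI
  point load 156.5 at a = 9.8: Pa²(3L − a)/(6EI) = 80662/EI
  δ_0 = 181024/EI
Flexibility coefficient — unit upward force at 2: δ_{22} = L³/(3EI) = 914.7/EI.
With EI = 18000 kN·m²: δ_0 = 10.057 m and δ_{22} = 0.050815 m/kN.
Compatibility — the spring shortens by R_2/k under the reaction it provides: δ_0 − R_2·δ_{22} = R_2/k. With 1/k = 0.00125 m/kN, R_2 = δ_0 / (δ_{22} + 1/k) = 10.057 / (0.050815 + 0.00125) = 193.2 kN.
Vertical equilibrium: R_1 = ΣP − R_2 = 356 − 193.2 = 162.8 kN.

R_1 = 162.8 kN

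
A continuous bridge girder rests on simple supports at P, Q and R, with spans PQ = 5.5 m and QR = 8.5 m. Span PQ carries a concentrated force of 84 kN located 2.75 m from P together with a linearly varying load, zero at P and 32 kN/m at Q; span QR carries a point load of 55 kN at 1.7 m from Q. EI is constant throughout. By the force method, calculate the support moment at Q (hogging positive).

Take M_Q as the redundant. Released structure: two simple spans PQ and QR with a hinge at Q.
Rotations at Q on the released spans (each span's end-slope, ×1/EI):
  span PQ: point load 84 at a = 2.75: Pab(L + a)/(6LEI) = 158.8/EI
  span PQ: triangular load, peak 32: w₀L³/(45EI) = 118.3/EI
  span QR: point load 55 at a = 1.7: Pab(L + b)/(6LEI) = 190.7/EI
  relative rotation θ_0 = (277.1 + 190.7)/EI = 467.9/EI
A unit hogging moment at Q produces rotation L₁/(3EI) + L₂/(3EI) = 4.667/EI.
Compatibility: M_Q·(L₁+L₂)/(3EI) = θ_0, giving M_Q = 100.3 kN·m (hogging).

M_Q = 100.3 kN·m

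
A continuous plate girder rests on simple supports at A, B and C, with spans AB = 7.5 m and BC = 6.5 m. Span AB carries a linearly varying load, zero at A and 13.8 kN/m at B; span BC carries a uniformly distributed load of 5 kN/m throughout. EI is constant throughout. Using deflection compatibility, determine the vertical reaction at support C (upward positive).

R_C = 10.1 kN

Insert a hinge at B; M_B is the redundant, and each span becomes simply supported.
Discontinuity in slope at B on the released structure — sum the simple-span end rotations:
  span AB: triangular load, peak 13.8: w₀L³/(45EI) = 129.4/EI
  span BC: UDL 5: wL³/(24EI) = 57.21/EI
  relative rotation θ_0 = (129.4 + 57.21)/EI = 186.6/EI
A unit hogging moment at B produces rotation L₁/(3EI) + L₂/(3EI) = 4.667/EI.
Slope continuity at B: θ_0 = M_B·4.667/EI, so M_B = 186.6/4.667 = 39.98 kN·m (hogging).
Span BC, ΣM about C: R_B^{BC}·6.5 = 105.6 + 39.98, so R_B^{BC} = 22.4 kN and R_C = 32.5 − 22.4 = 10.1 kN.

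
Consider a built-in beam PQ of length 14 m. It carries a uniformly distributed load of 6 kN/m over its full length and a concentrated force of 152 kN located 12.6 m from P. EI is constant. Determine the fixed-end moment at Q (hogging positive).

M_Q = 270.4 kN·m

Release both end moments; the primary structure is a simply-supported span PQ with redundants M_P and M_Q.
End rotations of the released simple span under the applied load (×1/EI):
  at P: UDL 6: wL³/(24EI) = 686/EI
  at Q: UDL 6: wL³/(24EI) = 686/EI
  at P: point load 152 at a = 12.6: Pab(L + b)/(6LEI) = 491.6/EI
  at Q: point load 152 at a = 12.6: Pab(L + a)/(6LEI) = 849.1/EI
  θ_P0 = 1178/EI,  θ_Q0 = 1535/EI
Flexibility coefficients: a unit moment at one end gives L/(3EI) there and L/(6EI) at the far end, so f₁₁ = f₂₂ = 4.667/EI and f₁₂ = f₂₁ = 2.333/EI.
Compatibility — zero rotation at each built-in end:
  4.667 M_P + 2.333 M_Q = 1178
  2.333 M_P + 4.667 M_Q = 1535
Solving the pair gives M_P = 117.2 kN·m and M_Q = 270.4 kN·m (hogging).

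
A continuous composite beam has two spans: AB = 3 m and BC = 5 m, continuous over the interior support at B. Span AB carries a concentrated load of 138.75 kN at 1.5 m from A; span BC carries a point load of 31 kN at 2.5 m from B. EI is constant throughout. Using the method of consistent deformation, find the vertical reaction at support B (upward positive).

R_B = 110.2 kN

Take M_B as the redundant. Released structure: two simple spans AB and BC with a hinge at B.
Rotations at B on the released spans (each span's end-slope, ×1/EI):
  span AB: point load 138.75 at a = 1.5: Pab(L + a)/(6LEI) = 78.05/EI
  span BC: point load 31 at a = 2.5: Pab(L + b)/(6LEI) = 48.44/EI
  relative rotation θ_0 = (78.05 + 48.44)/EI = 126.5/EI
A unit hogging moment at B produces rotation L₁/(3EI) + L₂/(3EI) = 2.667/EI.
Compatibility: M_B·(L₁+L₂)/(3EI) = θ_0, giving M_B = 47.43 kN·m (hogging).
Span AB, ΣM about A with M_B applied at B: R_B^{AB}·3 = 208.1 + 47.43, so R_B^{AB} = 85.19 kN and R_A = 138.8 − 85.19 = 53.56 kN.
Span BC, ΣM about C: R_B^{BC}·5 = 77.5 + 47.43, so R_B^{BC} = 24.99 kN and R_C = 31 − 24.99 = 6.014 kN.
R_B = 85.19 + 24.99 = 110.2 kN.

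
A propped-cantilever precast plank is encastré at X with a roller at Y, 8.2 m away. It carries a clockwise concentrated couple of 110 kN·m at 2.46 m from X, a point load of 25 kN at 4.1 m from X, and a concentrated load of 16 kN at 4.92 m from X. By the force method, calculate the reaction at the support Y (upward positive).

R_Y = 24.99 kN

Release the roller at Y. Primary structure: cantilever fixed at X.
Downward deflection at the released point Y due to the loads:
  clockwise couple 110 at a = 2.46: M₀a(2L − a)/(2EI) = 1886/EI
  point load 25 at a = 4.1: Pa²(3L − a)/(6EI) = 1436/EI
  point load 16 at a = 4.92: Pa²(3L − a)/(6EI) = 1270/EI
  δ_0 = 4592/EI
Tip deflection under a unit load at Y: L³/(3EI) = 183.8/EI.
Compatibility at Y: δ_0 − R_Y·δ_{YY} = 0, so R_Y = 4592/183.8 = 24.99 kN.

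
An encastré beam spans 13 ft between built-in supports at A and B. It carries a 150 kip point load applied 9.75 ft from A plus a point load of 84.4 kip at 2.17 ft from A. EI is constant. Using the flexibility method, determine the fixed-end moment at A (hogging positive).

M_A = 218.5 kip·ft

Release both end moments; the primary structure is a simply-supported span AB with redundants M_A and M_B.
Simple-span end rotations at A and B under the given loads:
  at A: point load 150 at a = 9.75: Pab(L + b)/(6LEI) = 990.2/EI
  at B: point load 150 at a = 9.75: Pab(L + a)/(6LEI) = 1386/EI
  at A: point load 84.4 at a = 2.17: Pab(L + b)/(6LEI) = 606/EI
  at B: point load 84.4 at a = 2.17: Pab(L + a)/(6LEI) = 385.8/EI
  θ_A0 = 1596/EI,  θ_B0 = 1772/EI
Flexibility coefficients: a unit moment at one end gives L/(3EI) there and L/(6EI) at the far end, so f₁₁ = f₂₂ = 4.333/EI and f₁₂ = f₂₁ = 2.167/EI.
Compatibility — zero rotation at each built-in end:
  4.333 M_A + 2.167 M_B = 1596
  2.167 M_A + 4.333 M_B = 1772
Solving the pair gives M_A = 218.5 kip·ft and M_B = 299.7 kip·ft (hogging).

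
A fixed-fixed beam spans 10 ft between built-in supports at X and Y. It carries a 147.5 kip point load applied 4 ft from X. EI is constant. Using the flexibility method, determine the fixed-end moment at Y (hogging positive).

Release both end moments; the primary structure is a simply-supported span XY with redundants M_X and M_Y.
End rotations of the released simple span under the applied load (×1/EI):
  at X: point load 147.5 at a = 4: Pab(L + b)/(6LEI) = 944/EI
  at Y: point load 147.5 at a = 4: Pab(L + a)/(6LEI) = 826/EI
  θ_X0 = 944/EI,  θ_Y0 = 826/EI
Flexibility coefficients: a unit moment at one end gives L/(3EI) there and L/(6EI) at the far end, so f₁₁ = f₂₂ = 3.333/EI and f₁₂ = f₂₁ = 1.667/EI.
Compatibility — zero rotation at each built-in end:
  3.333 M_X + 1.667 M_Y = 944
  1.667 M_X + 3.333 M_Y = 826
Solving the pair gives M_X = 212.4 kip·ft and M_Y = 141.6 kip·ft (hogging).

M_Y = 141.6 kip·ft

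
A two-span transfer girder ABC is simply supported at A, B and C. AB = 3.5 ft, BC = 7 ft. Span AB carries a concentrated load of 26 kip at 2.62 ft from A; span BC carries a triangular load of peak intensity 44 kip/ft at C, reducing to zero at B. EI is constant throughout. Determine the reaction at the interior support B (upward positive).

Insert a hinge at B; M_B is the redundant, and each span becomes simply supported.
Discontinuity in slope at B on the released structure — sum the simple-span end rotations:
  span AB: point load 26 at a = 2.62: Pab(L + a)/(6LEI) = 17.47/EI
  span BC: triangular load, peak 44: 7w₀L³/(360EI) = 293.5/EI
  relative rotation θ_0 = (17.47 + 293.5)/EI = 310.9/EI
A unit hogging moment at B produces rotation L₁/(3EI) + L₂/(3EI) = 3.5/EI.
Slope continuity at B: θ_0 = M_B·3.5/EI, so M_B = 310.9/3.5 = 88.84 kip·ft (hogging).
Span AB, ΣM about A with M_B applied at B: R_B^{AB}·3.5 = 68.12 + 88.84, so R_B^{AB} = 44.84 kip and R_A = 26 − 44.84 = -18.84 kip.
Span BC, ΣM about C: R_B^{BC}·7 = 359.3 + 88.84, so R_B^{BC} = 64.02 kip and R_C = 154 − 64.02 = 89.98 kip.
R_B = 44.84 + 64.02 = 108.9 kip.

R_B = 108.9 kip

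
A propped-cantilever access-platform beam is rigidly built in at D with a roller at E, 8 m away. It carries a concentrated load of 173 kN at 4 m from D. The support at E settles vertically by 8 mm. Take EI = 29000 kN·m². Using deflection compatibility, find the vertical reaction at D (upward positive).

Remove the prop at E; the released (primary) structure is a cantilever built in at D.
Downward deflection at the released point E due to the loads:
  point load 173 at a = 4: Pa²(3L − a)/(6EI) = 9227/EI
Tip deflection under a unit load at E: L³/(3EI) = 170.7/EI.
With EI = 29000 kN·m²: δ_0 = 0.31816 m and δ_{EE} = 0.005885 m/kN.
Compatibility — the beam at E must follow the support down by 0.008 m: δ_0 − R_E·δ_{EE} = 0.008, so R_E = (0.31816 − 0.008)/0.005885 = 52.7 kN.
Vertical equilibrium: R_D = ΣP − R_E = 173 − 52.7 = 120.3 kN.

R_D = 120.3 kN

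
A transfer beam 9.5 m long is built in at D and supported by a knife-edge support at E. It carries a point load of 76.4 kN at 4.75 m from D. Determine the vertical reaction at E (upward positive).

Remove the prop at E; the released (primary) structure is a cantilever built in at D.
Deflection at E on the released cantilever, summing each load's contribution:
  point load 76.4 at a = 4.75: Pa²(3L − a)/(6EI) = 6823/EI
Tip deflection under a unit load at E: L³/(3EI) = 285.8/EI.
Compatibility at E: δ_0 − R_E·δ_{EE} = 0, so R_E = 6823/285.8 = 23.88 kN.

R_E = 23.88 kN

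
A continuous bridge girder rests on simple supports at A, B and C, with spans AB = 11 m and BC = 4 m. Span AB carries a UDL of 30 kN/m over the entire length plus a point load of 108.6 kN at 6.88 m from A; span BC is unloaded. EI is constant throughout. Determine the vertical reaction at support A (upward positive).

Take M_B as the redundant. Released structure: two simple spans AB and BC with a hinge at B.
Discontinuity in slope at B on the released structure — sum the simple-span end rotations:
  span AB: UDL 30: wL³/(24EI) = 1664/EI
  span AB: point load 108.6 at a = 6.88: Pab(L + a)/(6LEI) = 833.9/EI
  relative rotation θ_0 = (2498 + 0)/EI = 2498/EI
A unit hogging moment at B produces rotation L₁/(3EI) + L₂/(3EI) = 5/EI.
Compatibility: M_B·(L₁+L₂)/(3EI) = θ_0, giving M_B = 499.5 kN·m (hogging).
Span AB, ΣM about A with M_B applied at B: R_B^{AB}·11 = 2562 + 499.5, so R_B^{AB} = 278.3 kN and R_A = 438.6 − 278.3 = 160.3 kN.

R_A = 160.3 kN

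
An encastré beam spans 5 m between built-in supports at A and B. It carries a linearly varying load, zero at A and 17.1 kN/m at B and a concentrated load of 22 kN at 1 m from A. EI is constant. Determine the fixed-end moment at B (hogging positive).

M_B = 24.89 kN·m

Take the two fixed-end moments M_A, M_B as redundants; the released structure is the simple span AB.
On the primary (simply-supported) span, the end slopes from the loading are:
  at A: triangular load, peak 17.1: 7w₀L³/(360EI) = 41.56/EI
  at B: triangular load, peak 17.1: w₀L³/(45EI) = 47.5/EI
  at A: point load 22 at a = 1: Pab(L + b)/(6LEI) = 26.4/EI
  at B: point load 22 at a = 1: Pab(L + a)/(6LEI) = 17.6/EI
  θ_A0 = 67.96/EI,  θ_B0 = 65.1/EI
Flexibility coefficients: a unit moment at one end gives L/(3EI) there and L/(6EI) at the far end, so f₁₁ = f₂₂ = 1.667/EI and f₁₂ = f₂₁ = 0.8333/EI.
Compatibility — zero rotation at each built-in end:
  1.667 M_A + 0.8333 M_B = 67.96
  0.8333 M_A + 1.667 M_B = 65.1
Solving the pair gives M_A = 28.33 kN·m and M_B = 24.89 kN·m (hogging).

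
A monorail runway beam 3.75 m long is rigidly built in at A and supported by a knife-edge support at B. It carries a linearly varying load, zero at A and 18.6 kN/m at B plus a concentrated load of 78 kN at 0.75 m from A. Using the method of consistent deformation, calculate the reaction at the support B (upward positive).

Release the roller at B. Primary structure: cantilever fixed at A.
Free-end deflection of the primary structure under the applied loading (downward +):
  triangular load, peak 18.6 at the free end: 11w₀L⁴/(120EI) = 337.2/EI
  point load 78 at a = 0.75: Pa²(3L − a)/(6EI) = 76.78/EI
  δ_0 = 414/EI
Flexibility coefficient — unit upward force at B: δ_{BB} = L³/(3EI) = 17.58/EI.
Compatibility at B: δ_0 − R_B·δ_{BB} = 0, so R_B = 414/17.58 = 23.55 kN.

R_B = 23.55 kN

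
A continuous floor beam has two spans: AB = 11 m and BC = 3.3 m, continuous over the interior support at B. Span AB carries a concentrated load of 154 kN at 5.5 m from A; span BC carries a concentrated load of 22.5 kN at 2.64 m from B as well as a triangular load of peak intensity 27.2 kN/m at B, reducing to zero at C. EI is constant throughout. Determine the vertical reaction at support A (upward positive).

Insert a hinge at B; M_B is the redundant, and each span becomes simply supported.
Discontinuity in slope at B on the released structure — sum the simple-span end rotations:
  span AB: point load 154 at a = 5.5: Pab(L + a)/(6LEI) = 1165/EI
  span BC: point load 22.5 at a = 2.64: Pab(L + b)/(6LEI) = 7.841/EI
  span BC: triangular load, peak 27.2: w₀L³/(45EI) = 21.72/EI
  relative rotation θ_0 = (1165 + 29.56)/EI = 1194/EI
A unit hogging moment at B produces rotation L₁/(3EI) + L₂/(3EI) = 4.767/EI.
Slope continuity at B: θ_0 = M_B·4.767/EI, so M_B = 1194/4.767 = 250.5 kN·m (hogging).
Span AB, ΣM about A with M_B applied at B: R_B^{AB}·11 = 847 + 250.5, so R_B^{AB} = 99.78 kN and R_A = 154 − 99.78 = 54.22 kN.

R_A = 54.22 kN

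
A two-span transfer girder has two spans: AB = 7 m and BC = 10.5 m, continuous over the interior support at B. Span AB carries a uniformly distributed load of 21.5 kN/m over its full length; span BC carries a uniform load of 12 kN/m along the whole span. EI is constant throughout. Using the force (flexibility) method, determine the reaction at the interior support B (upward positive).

Insert a hinge at B; M_B is the redundant, and each span becomes simply supported.
Discontinuity in slope at B on the released structure — sum the simple-span end rotations:
  span AB: UDL 21.5: wL³/(24EI) = 307.3/EI
  span BC: UDL 12: wL³/(24EI) = 578.8/EI
  relative rotation θ_0 = (307.3 + 578.8)/EI = 886.1/EI
A unit hogging moment at B produces rotation L₁/(3EI) + L₂/(3EI) = 5.833/EI.
Compatibility: M_B·(L₁+L₂)/(3EI) = θ_0, giving M_B = 151.9 kN·m (hogging).
Span AB, ΣM about A with M_B applied at B: R_B^{AB}·7 = 526.8 + 151.9, so R_B^{AB} = 96.95 kN and R_A = 150.5 − 96.95 = 53.55 kN.
Span BC, ΣM about C: R_B^{BC}·10.5 = 661.5 + 151.9, so R_B^{BC} = 77.47 kN and R_C = 126 − 77.47 = 48.53 kN.
R_B = 96.95 + 77.47 = 174.4 kN.

R_B = 174.4 kN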